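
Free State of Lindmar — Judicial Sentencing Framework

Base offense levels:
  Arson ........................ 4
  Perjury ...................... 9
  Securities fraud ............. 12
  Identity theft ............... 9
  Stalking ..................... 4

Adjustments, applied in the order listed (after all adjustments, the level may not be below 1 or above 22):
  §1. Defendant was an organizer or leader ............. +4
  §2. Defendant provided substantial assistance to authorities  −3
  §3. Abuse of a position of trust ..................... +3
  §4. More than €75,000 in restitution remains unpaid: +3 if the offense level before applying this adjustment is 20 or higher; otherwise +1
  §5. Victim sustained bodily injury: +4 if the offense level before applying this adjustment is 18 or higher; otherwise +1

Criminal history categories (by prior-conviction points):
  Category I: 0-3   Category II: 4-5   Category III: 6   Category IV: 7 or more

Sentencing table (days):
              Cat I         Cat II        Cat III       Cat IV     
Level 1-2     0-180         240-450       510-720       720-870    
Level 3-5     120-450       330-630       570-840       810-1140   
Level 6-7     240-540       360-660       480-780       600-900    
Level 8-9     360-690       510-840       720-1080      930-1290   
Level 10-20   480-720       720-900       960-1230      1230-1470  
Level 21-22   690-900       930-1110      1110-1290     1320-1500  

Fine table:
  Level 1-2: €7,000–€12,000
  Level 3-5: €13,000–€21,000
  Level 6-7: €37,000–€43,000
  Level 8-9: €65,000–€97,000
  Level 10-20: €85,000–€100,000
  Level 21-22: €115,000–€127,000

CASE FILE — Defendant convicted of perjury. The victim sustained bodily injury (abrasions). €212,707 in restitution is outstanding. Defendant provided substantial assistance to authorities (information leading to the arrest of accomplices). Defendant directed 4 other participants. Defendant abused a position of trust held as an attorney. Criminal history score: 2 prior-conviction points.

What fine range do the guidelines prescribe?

Base offense level for perjury: 9.
§1 applies: 9 + 4 = 13.
§2 applies: 13 − 3 = 10.
§3 applies: 10 + 3 = 13.
§4 applies (level before this adjustment is 13 < 20, so +1): 13 + 1 = 14.
§5 applies (level before this adjustment is 14 < 18, so +1): 14 + 1 = 15.
Final offense level: 15.
Level 15 falls in the 10-20 band.
Fine table: Level 10-20 → €85,000–€100,000.

€85,000–€100,000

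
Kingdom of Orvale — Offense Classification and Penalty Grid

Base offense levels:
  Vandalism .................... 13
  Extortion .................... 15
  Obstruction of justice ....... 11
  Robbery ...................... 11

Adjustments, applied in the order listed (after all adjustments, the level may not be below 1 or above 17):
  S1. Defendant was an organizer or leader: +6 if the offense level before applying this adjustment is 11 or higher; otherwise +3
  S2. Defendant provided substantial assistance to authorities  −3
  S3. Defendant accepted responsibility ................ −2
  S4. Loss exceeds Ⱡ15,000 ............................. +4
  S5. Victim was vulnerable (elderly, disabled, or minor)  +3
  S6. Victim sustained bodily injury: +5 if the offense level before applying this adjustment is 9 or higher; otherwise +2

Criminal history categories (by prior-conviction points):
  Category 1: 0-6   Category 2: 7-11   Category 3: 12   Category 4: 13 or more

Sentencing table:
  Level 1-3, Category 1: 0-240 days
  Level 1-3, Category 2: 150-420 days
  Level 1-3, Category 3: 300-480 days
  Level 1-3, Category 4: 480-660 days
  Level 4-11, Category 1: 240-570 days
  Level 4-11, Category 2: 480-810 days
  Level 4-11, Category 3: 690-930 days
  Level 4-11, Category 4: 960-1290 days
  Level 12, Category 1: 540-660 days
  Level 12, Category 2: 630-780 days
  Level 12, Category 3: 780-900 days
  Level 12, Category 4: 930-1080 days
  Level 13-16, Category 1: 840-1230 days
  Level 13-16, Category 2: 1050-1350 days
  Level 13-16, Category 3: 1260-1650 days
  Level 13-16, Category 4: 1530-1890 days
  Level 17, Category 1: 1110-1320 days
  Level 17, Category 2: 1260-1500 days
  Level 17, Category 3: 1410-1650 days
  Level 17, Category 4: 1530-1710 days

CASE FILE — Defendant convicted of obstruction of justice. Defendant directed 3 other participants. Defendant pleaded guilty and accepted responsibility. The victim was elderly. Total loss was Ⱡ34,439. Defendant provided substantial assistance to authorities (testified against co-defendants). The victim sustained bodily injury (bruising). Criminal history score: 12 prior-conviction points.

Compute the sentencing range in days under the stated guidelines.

Base offense level for obstruction of justice: 11.
S1 applies (level before this adjustment is 11 ≥ 11, so +6): 11 + 6 = 17.
S2 applies: 17 − 3 = 14.
S3 applies: 14 − 2 = 12.
S4 applies: 12 + 4 = 16.
S5 applies: 16 + 3 = 19.
S6 applies (level before this adjustment is 19 ≥ 9, so +5): 19 + 5 = 24.
Level 24 exceeds the maximum of 17; capped at 17.
Final offense level: 17.
Criminal history: 12 prior points → Category 3 (12).
Level 17 falls in the 17 band.
Grid: Level 17 × Category 3 = 1410-1650 days.

1410-1650 days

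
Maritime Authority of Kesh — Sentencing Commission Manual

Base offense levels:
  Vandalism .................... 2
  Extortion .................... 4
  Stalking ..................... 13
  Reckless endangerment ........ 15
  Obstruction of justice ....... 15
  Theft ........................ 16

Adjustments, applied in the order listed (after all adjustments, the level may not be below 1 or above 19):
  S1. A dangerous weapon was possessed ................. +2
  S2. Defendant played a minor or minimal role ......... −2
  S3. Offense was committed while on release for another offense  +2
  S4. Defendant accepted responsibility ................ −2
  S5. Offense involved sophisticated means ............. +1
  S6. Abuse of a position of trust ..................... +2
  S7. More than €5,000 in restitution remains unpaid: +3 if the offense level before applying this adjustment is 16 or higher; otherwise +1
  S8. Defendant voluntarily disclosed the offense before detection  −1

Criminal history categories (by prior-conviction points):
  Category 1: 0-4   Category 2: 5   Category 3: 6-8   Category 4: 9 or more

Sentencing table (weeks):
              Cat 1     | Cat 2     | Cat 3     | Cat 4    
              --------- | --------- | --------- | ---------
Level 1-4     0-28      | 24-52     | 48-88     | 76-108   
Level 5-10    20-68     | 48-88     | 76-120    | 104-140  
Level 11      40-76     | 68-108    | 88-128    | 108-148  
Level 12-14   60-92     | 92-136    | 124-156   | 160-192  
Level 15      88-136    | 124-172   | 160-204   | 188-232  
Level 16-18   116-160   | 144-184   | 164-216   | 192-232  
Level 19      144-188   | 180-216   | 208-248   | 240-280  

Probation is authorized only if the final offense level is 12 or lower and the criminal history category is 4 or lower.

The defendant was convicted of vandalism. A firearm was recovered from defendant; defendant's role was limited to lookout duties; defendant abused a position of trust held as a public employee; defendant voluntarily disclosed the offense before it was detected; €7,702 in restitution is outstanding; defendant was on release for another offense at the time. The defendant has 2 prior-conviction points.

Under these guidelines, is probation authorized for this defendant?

Base offense level for vandalism: 2.
S1 applies: 2 + 2 = 4.
S2 applies: 4 − 2 = 2.
S3 applies: 2 + 2 = 4.
S4 does not apply.
S6 applies: 4 + 2 = 6.
S7 applies (level before this adjustment is 6 < 16, so +1): 6 + 1 = 7.
S8 applies: 7 − 1 = 6.
Final offense level: 6.
Criminal history: 2 prior points → Category 1 (0-4).
Level 6 falls in the 5-10 band.
Grid: Level 5-10 × Category 1 = 20-68 weeks.
Probation check: level 6 ≤ 12 and category 1 ≤ 4 → eligible.

Yes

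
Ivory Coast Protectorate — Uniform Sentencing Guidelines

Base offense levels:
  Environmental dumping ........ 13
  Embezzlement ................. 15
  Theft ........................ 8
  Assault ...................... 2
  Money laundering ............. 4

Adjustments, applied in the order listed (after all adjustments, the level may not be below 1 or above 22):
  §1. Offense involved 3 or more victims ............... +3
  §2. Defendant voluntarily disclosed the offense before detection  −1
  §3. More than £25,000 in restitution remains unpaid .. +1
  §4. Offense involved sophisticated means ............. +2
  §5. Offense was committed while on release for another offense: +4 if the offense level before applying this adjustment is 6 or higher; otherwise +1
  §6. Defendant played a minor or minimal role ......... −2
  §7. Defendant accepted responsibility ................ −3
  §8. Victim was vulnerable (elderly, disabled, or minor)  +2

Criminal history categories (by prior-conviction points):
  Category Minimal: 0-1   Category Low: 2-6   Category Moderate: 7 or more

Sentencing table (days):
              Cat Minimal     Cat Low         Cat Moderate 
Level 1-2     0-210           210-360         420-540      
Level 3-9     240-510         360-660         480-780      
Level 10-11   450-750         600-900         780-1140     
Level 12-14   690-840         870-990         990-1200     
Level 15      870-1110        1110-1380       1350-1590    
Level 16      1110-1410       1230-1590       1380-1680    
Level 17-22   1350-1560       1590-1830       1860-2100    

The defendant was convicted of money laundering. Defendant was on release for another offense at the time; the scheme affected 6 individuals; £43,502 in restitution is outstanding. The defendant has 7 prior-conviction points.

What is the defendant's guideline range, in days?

990-1200 days

Base offense level for money laundering: 4.
§1 applies: 4 + 3 = 7.
§2 does not apply.
§3 applies: 7 + 1 = 8.
§5 applies (level before this adjustment is 8 ≥ 6, so +4): 8 + 4 = 12.
§6 does not apply.
§7 does not apply.
Final offense level: 12.
Criminal history: 7 prior points → Category Moderate (7+).
Level 12 falls in the 12-14 band.
Grid: Level 12-14 × Category Moderate = 990-1200 days.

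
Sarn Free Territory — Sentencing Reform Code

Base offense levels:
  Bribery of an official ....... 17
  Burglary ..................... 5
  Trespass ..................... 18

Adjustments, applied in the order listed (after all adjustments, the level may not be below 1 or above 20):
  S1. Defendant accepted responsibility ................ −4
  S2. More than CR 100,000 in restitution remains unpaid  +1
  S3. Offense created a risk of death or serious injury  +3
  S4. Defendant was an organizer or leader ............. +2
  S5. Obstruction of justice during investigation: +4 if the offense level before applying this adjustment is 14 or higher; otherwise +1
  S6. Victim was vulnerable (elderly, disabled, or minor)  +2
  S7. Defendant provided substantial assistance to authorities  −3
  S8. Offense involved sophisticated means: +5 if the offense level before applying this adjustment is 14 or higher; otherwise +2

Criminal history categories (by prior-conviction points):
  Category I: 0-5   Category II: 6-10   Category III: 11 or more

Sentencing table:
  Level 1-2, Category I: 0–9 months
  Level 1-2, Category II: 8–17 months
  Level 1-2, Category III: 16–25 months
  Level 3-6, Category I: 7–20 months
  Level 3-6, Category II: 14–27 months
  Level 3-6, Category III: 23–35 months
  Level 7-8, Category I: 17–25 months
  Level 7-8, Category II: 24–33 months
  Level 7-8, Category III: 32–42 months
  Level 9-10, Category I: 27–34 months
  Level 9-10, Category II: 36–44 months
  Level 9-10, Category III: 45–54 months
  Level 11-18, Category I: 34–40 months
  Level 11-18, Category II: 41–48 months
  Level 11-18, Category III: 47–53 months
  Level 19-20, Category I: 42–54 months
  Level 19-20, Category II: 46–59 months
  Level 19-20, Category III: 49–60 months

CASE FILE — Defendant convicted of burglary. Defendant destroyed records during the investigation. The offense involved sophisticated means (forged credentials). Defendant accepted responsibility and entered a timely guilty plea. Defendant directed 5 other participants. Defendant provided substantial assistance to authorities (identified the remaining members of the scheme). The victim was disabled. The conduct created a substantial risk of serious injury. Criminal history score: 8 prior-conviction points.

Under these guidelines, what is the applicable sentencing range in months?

Base offense level for burglary: 5.
S1 applies: 5 − 4 = 1.
S3 applies: 1 + 3 = 4.
S4 applies: 4 + 2 = 6.
S5 applies (level before this adjustment is 6 < 14, so +1): 6 + 1 = 7.
S6 applies: 7 + 2 = 9.
S7 applies: 9 − 3 = 6.
S8 applies (level before this adjustment is 6 < 14, so +2): 6 + 2 = 8.
Final offense level: 8.
Criminal history: 8 prior points → Category II (6-10).
Level 8 falls in the 7-8 band.
Grid: Level 7-8 × Category II = 24-33 months.

24-33 months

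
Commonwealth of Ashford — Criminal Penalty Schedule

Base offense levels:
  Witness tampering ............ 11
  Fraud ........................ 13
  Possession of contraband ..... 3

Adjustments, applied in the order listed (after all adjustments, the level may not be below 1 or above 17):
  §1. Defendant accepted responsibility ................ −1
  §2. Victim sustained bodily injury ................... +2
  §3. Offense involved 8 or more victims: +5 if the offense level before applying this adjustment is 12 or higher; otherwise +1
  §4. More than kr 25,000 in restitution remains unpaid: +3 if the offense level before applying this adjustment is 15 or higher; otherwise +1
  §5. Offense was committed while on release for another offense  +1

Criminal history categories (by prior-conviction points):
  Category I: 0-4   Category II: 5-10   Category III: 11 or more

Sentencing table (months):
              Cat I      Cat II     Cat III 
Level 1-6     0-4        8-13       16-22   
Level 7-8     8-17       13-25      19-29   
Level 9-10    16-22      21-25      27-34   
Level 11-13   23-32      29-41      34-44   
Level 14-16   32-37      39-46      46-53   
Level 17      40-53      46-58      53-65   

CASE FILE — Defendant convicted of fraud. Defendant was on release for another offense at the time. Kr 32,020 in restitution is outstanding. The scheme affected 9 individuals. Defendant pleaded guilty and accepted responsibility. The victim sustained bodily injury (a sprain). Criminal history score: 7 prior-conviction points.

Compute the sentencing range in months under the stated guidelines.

46-58 months

Base offense level for fraud: 13.
§1 applies: 13 − 1 = 12.
§2 applies: 12 + 2 = 14.
§3 applies (level before this adjustment is 14 ≥ 12, so +5): 14 + 5 = 19.
§4 applies (level before this adjustment is 19 ≥ 15, so +3): 19 + 3 = 22.
§5 applies: 22 + 1 = 23.
Level 23 exceeds the maximum of 17; capped at 17.
Final offense level: 17.
Criminal history: 7 prior points → Category II (5-10).
Level 17 falls in the 17 band.
Grid: Level 17 × Category II = 46-58 months.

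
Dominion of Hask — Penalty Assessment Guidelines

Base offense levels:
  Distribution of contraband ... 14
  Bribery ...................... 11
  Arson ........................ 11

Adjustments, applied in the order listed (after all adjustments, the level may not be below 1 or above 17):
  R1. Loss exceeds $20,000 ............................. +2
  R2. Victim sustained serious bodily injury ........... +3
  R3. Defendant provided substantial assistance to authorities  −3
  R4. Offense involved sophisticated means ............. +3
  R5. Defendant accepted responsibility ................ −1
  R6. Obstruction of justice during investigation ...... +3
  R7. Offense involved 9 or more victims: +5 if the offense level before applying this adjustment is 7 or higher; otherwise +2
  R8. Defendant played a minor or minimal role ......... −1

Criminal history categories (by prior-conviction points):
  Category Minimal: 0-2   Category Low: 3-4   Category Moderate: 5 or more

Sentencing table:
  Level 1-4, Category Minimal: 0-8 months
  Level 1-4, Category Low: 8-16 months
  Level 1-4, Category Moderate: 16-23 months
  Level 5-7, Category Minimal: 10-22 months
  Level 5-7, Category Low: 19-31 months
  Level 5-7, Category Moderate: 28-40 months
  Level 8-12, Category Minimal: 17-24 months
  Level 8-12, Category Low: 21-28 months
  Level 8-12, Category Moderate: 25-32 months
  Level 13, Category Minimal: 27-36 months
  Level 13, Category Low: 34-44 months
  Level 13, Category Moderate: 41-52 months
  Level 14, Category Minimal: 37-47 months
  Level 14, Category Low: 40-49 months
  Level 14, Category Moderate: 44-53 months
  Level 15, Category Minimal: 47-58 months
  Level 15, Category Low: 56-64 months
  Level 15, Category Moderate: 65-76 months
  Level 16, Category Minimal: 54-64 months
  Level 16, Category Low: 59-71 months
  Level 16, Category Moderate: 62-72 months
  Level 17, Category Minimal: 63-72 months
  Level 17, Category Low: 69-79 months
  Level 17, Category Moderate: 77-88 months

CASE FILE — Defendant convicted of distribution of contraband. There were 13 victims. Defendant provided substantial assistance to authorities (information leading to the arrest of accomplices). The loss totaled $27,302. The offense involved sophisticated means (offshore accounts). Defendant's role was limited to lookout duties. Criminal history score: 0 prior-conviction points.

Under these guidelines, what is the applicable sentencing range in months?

63-72 months

Base offense level for distribution of contraband: 14.
R1 applies: 14 + 2 = 16.
R2 does not apply.
R3 applies: 16 − 3 = 13.
R4 applies: 13 + 3 = 16.
R6 does not apply.
R7 applies (level before this adjustment is 16 ≥ 7, so +5): 16 + 5 = 21.
R8 applies: 21 − 1 = 20.
Level 20 exceeds the maximum of 17; capped at 17.
Final offense level: 17.
Criminal history: 0 prior points → Category Minimal (0-2).
Level 17 falls in the 17 band.
Grid: Level 17 × Category Minimal = 63-72 months.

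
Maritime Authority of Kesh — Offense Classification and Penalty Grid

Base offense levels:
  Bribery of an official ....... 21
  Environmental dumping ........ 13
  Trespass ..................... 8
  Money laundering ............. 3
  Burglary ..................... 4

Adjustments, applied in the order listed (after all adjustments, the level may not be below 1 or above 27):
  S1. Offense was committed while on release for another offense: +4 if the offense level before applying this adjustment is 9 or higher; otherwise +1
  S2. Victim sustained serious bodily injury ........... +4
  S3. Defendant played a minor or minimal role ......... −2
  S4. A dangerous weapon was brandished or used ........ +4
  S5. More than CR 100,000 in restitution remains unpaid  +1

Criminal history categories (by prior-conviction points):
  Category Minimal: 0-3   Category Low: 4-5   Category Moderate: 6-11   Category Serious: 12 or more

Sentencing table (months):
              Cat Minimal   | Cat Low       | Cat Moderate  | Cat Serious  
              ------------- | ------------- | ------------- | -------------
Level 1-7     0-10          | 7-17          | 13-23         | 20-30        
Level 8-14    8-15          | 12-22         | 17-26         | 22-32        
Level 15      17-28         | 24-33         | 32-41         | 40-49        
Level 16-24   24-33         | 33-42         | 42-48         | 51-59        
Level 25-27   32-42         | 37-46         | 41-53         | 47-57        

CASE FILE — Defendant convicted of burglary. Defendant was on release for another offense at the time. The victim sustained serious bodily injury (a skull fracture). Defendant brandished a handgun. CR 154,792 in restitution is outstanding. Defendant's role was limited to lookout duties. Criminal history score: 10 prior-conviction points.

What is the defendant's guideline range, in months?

17-26 months

Base offense level for burglary: 4.
S1 applies (level before this adjustment is 4 < 9, so +1): 4 + 1 = 5.
S2 applies: 5 + 4 = 9.
S3 applies: 9 − 2 = 7.
S4 applies: 7 + 4 = 11.
S5 applies: 11 + 1 = 12.
Final offense level: 12.
Criminal history: 10 prior points → Category Moderate (6-11).
Level 12 falls in the 8-14 band.
Grid: Level 8-14 × Category Moderate = 17-26 months.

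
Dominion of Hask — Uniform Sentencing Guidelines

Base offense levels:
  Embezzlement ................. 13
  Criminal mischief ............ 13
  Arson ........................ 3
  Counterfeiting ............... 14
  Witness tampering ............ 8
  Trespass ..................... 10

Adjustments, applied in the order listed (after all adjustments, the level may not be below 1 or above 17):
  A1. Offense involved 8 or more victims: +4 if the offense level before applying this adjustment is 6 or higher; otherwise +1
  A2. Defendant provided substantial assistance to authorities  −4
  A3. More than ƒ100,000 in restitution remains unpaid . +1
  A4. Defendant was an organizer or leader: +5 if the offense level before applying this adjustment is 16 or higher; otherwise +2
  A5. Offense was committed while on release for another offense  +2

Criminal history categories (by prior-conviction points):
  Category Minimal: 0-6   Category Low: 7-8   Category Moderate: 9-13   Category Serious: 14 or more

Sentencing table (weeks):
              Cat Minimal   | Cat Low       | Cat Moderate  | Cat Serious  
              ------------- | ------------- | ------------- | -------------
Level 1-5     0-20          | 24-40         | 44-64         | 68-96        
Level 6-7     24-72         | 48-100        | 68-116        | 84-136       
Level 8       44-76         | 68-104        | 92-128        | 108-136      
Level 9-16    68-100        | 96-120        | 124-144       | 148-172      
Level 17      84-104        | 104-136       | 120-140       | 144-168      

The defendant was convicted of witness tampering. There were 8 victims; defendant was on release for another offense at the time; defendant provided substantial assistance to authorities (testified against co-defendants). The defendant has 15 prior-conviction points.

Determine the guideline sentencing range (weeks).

148-172 weeks

Base offense level for witness tampering: 8.
A1 applies (level before this adjustment is 8 ≥ 6, so +4): 8 + 4 = 12.
A2 applies: 12 − 4 = 8.
A4 does not apply.
A5 applies: 8 + 2 = 10.
Final offense level: 10.
Criminal history: 15 prior points → Category Serious (14+).
Level 10 falls in the 9-16 band.
Grid: Level 9-16 × Category Serious = 148-172 weeks.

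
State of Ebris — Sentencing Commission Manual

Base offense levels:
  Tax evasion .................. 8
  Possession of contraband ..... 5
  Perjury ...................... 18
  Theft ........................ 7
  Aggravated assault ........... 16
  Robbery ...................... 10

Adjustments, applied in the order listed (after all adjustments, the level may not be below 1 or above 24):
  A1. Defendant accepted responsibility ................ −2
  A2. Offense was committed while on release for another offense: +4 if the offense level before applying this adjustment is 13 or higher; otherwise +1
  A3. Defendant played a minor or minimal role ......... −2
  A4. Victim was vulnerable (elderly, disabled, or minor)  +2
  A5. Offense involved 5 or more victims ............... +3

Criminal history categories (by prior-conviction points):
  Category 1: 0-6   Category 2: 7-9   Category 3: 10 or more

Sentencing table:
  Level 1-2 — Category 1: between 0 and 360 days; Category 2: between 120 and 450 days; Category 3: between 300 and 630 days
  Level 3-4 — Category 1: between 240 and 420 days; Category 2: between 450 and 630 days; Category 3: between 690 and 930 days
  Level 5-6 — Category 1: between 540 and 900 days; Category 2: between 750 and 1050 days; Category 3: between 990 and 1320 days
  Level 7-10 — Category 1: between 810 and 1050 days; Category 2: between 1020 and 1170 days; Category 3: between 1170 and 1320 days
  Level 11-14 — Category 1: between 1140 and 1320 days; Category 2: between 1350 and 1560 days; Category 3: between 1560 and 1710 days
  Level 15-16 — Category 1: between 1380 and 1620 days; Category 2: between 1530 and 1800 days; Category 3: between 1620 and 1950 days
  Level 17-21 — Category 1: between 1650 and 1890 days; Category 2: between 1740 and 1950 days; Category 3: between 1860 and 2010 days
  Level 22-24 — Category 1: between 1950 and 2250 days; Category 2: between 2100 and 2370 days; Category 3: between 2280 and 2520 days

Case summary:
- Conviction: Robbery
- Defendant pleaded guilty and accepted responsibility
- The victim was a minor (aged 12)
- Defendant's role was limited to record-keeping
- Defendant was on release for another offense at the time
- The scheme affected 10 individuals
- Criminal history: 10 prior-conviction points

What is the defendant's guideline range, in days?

Base offense level for robbery: 10.
A1 applies: 10 − 2 = 8.
A2 applies (level before this adjustment is 8 < 13, so +1): 8 + 1 = 9.
A3 applies: 9 − 2 = 7.
A4 applies: 7 + 2 = 9.
A5 applies: 9 + 3 = 12.
Final offense level: 12.
Criminal history: 10 prior points → Category 3 (10+).
Level 12 falls in the 11-14 band.
Grid: Level 11-14 × Category 3 = 1560-1710 days.

1560-1710 days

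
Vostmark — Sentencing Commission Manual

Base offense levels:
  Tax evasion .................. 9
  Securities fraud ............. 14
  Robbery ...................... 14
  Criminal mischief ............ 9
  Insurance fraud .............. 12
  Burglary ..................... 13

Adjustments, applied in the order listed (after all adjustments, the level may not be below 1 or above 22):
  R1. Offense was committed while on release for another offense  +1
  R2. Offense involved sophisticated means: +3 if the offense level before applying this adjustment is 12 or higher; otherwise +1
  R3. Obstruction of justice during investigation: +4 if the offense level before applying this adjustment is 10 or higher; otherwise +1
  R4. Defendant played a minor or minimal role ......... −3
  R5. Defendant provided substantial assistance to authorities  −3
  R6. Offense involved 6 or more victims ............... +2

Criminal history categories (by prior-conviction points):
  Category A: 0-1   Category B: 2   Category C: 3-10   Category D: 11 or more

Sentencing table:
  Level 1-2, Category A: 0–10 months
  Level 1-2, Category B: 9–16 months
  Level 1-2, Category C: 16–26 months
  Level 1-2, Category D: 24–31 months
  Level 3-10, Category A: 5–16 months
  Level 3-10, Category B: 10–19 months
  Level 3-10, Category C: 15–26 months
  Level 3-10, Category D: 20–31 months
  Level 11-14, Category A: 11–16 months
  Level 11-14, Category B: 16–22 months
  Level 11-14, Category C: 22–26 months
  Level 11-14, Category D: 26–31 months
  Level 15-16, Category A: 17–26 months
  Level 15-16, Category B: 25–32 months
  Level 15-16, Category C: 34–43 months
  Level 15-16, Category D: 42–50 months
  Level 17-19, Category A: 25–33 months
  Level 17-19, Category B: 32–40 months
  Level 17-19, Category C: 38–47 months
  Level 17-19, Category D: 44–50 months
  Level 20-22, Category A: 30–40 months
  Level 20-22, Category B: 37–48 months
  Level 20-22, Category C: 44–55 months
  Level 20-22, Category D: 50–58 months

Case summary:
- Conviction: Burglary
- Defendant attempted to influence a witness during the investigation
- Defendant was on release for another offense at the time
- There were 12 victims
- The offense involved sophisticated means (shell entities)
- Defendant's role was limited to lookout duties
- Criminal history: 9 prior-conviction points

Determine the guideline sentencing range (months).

Base offense level for burglary: 13.
R1 applies: 13 + 1 = 14.
R2 applies (level before this adjustment is 14 ≥ 12, so +3): 14 + 3 = 17.
R3 applies (level before this adjustment is 17 ≥ 10, so +4): 17 + 4 = 21.
R4 applies: 21 − 3 = 18.
R6 applies: 18 + 2 = 20.
Final offense level: 20.
Criminal history: 9 prior points → Category C (3-10).
Level 20 falls in the 20-22 band.
Grid: Level 20-22 × Category C = 44-55 months.

44-55 months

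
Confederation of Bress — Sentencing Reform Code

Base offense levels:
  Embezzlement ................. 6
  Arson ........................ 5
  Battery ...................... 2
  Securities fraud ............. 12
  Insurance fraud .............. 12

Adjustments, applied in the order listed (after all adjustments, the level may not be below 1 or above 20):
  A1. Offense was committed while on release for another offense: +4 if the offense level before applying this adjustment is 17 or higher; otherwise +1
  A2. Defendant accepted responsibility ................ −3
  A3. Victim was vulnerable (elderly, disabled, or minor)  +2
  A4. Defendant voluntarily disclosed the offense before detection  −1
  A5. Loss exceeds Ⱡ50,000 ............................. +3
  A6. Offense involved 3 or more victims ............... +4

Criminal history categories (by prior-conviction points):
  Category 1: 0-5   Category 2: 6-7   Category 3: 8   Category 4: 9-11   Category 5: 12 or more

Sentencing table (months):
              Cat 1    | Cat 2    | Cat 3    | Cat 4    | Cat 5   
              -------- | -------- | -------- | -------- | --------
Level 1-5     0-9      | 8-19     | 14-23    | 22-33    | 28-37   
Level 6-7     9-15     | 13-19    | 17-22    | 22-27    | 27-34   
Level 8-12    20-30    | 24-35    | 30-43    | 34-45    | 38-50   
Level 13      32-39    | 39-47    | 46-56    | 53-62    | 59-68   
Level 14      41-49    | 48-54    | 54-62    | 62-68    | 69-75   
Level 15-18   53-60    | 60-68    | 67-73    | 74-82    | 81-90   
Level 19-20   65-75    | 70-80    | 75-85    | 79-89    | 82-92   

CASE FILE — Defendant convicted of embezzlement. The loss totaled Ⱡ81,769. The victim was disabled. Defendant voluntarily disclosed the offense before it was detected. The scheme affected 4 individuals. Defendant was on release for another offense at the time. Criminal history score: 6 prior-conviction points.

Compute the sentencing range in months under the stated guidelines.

Base offense level for embezzlement: 6.
A1 applies (level before this adjustment is 6 < 17, so +1): 6 + 1 = 7.
A2 does not apply.
A3 applies: 7 + 2 = 9.
A4 applies: 9 − 1 = 8.
A5 applies: 8 + 3 = 11.
A6 applies: 11 + 4 = 15.
Final offense level: 15.
Criminal history: 6 prior points → Category 2 (6-7).
Level 15 falls in the 15-18 band.
Grid: Level 15-18 × Category 2 = 60-68 months.

60-68 months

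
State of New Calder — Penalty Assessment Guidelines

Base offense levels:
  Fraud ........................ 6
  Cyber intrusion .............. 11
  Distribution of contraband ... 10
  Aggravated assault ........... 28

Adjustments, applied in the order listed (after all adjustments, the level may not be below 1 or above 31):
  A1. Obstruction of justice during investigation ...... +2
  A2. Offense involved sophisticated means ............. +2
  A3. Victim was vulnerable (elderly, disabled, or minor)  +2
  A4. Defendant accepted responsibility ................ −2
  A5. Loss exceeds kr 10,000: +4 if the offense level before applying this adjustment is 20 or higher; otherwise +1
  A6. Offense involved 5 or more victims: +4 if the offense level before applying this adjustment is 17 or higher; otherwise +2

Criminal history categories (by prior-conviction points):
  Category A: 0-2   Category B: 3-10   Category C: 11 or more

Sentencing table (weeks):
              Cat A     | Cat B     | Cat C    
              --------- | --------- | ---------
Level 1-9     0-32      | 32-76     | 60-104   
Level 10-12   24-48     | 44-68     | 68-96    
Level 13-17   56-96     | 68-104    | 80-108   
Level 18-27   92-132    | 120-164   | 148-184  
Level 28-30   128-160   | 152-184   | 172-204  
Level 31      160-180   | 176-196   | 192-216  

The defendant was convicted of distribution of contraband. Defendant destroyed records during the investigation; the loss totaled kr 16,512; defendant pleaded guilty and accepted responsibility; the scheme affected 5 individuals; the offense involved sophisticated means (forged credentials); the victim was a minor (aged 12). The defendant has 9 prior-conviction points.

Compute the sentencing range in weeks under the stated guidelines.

68-104 weeks

Base offense level for distribution of contraband: 10.
A1 applies: 10 + 2 = 12.
A2 applies: 12 + 2 = 14.
A3 applies: 14 + 2 = 16.
A4 applies: 16 − 2 = 14.
A5 applies (level before this adjustment is 14 < 20, so +1): 14 + 1 = 15.
A6 applies (level before this adjustment is 15 < 17, so +2): 15 + 2 = 17.
Final offense level: 17.
Criminal history: 9 prior points → Category B (3-10).
Level 17 falls in the 13-17 band.
Grid: Level 13-17 × Category B = 68-104 weeks.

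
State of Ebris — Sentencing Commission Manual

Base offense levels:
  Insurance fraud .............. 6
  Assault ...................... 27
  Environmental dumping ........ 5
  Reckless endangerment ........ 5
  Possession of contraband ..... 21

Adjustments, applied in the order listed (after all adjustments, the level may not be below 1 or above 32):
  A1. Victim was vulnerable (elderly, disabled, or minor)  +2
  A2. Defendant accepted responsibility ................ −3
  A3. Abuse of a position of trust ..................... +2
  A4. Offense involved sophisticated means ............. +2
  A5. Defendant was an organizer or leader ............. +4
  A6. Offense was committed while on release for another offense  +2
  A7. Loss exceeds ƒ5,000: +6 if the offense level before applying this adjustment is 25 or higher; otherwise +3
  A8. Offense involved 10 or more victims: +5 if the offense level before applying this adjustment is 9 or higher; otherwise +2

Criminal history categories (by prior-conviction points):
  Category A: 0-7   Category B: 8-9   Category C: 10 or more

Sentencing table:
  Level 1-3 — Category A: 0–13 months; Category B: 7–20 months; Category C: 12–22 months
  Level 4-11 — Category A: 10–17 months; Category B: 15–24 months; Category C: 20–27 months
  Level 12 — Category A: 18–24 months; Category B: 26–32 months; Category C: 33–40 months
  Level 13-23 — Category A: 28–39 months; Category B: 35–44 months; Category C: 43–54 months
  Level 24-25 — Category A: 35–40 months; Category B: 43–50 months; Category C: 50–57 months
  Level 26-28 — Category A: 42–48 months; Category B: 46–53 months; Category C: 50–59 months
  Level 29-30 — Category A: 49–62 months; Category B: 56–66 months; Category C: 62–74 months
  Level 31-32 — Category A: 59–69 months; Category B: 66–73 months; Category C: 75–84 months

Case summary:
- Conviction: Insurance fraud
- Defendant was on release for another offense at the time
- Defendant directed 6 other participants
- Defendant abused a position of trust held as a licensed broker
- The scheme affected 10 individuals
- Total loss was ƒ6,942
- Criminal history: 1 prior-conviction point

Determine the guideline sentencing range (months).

28-39 months

Base offense level for insurance fraud: 6.
A1 does not apply.
A2 does not apply.
A3 applies: 6 + 2 = 8.
A5 applies: 8 + 4 = 12.
A6 applies: 12 + 2 = 14.
A7 applies (level before this adjustment is 14 < 25, so +3): 14 + 3 = 17.
A8 applies (level before this adjustment is 17 ≥ 9, so +5): 17 + 5 = 22.
Final offense level: 22.
Criminal history: 1 prior point → Category A (0-7).
Level 22 falls in the 13-23 band.
Grid: Level 13-23 × Category A = 28-39 months.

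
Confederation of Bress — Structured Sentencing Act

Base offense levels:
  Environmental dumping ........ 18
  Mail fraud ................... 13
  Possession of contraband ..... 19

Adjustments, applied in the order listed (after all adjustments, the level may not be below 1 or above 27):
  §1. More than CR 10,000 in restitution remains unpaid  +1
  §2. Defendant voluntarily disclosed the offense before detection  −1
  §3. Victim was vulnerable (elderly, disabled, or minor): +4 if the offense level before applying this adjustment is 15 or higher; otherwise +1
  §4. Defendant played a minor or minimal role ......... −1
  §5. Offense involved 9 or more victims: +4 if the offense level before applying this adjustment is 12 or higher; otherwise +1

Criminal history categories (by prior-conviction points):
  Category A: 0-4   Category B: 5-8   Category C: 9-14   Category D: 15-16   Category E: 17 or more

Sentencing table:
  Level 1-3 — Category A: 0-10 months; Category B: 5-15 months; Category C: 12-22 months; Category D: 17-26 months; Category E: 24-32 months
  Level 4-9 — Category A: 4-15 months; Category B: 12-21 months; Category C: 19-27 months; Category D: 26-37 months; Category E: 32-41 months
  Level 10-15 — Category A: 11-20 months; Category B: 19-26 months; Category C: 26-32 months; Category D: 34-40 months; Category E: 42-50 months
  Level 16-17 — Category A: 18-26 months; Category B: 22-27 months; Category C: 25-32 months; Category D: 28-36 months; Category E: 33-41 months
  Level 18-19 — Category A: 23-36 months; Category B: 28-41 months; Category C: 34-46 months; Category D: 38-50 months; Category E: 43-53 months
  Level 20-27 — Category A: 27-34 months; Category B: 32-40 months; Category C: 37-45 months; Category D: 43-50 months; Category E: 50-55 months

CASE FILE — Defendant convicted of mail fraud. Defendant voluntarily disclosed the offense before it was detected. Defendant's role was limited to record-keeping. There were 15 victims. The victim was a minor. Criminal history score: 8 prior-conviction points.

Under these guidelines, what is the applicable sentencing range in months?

Base offense level for mail fraud: 13.
§1 does not apply.
§2 applies: 13 − 1 = 12.
§3 applies (level before this adjustment is 12 < 15, so +1): 12 + 1 = 13.
§4 applies: 13 − 1 = 12.
§5 applies (level before this adjustment is 12 ≥ 12, so +4): 12 + 4 = 16.
Final offense level: 16.
Criminal history: 8 prior points → Category B (5-8).
Level 16 falls in the 16-17 band.
Grid: Level 16-17 × Category B = 22-27 months.

22-27 months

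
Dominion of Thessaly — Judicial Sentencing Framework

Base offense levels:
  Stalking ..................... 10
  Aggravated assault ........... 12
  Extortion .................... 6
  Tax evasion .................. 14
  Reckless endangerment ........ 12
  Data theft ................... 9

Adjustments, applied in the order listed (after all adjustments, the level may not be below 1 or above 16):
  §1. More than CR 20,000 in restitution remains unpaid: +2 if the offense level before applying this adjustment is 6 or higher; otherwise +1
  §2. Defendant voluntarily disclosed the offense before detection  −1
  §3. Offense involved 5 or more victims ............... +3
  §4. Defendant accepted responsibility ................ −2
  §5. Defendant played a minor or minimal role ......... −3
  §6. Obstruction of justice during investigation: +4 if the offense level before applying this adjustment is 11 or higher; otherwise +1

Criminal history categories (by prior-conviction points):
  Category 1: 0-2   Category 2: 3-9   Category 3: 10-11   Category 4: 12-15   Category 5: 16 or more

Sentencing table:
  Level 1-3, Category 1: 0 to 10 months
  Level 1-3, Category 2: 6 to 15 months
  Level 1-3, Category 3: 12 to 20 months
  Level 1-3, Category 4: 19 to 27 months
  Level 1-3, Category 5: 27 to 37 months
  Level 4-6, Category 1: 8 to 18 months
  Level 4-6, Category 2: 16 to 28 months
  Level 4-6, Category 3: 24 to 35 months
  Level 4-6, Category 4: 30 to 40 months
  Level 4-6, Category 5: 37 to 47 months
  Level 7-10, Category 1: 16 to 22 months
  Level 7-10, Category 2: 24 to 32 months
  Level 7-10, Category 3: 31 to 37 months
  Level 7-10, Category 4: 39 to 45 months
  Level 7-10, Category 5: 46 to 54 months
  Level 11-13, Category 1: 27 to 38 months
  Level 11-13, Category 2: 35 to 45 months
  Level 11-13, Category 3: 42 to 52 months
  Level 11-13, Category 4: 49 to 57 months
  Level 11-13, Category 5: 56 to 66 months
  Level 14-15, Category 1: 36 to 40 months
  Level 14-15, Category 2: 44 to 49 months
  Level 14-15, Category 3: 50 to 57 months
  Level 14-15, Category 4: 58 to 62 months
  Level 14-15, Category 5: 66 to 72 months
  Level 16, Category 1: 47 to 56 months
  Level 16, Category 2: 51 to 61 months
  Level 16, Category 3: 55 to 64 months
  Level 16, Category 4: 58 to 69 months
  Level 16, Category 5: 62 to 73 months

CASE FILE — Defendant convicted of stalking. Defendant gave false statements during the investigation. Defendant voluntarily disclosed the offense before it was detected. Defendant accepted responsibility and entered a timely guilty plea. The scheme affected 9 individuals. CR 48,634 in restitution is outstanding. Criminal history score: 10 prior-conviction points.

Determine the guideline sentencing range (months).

55-64 months

Base offense level for stalking: 10.
§1 applies (level before this adjustment is 10 ≥ 6, so +2): 10 + 2 = 12.
§2 applies: 12 − 1 = 11.
§3 applies: 11 + 3 = 14.
§4 applies: 14 − 2 = 12.
§6 applies (level before this adjustment is 12 ≥ 11, so +4): 12 + 4 = 16.
Final offense level: 16.
Criminal history: 10 prior points → Category 3 (10-11).
Level 16 falls in the 16 band.
Grid: Level 16 × Category 3 = 55-64 months.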